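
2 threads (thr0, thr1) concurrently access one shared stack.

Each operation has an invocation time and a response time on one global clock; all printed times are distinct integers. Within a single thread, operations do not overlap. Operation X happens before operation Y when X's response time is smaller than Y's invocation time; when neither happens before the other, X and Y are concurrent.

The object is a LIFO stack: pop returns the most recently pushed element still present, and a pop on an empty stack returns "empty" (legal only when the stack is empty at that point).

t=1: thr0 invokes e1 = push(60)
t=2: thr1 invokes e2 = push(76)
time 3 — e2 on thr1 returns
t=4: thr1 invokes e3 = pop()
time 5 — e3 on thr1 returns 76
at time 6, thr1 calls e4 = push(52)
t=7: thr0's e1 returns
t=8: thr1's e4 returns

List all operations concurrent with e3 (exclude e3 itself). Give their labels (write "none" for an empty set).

e1

e3 spans [4,5]; an op avoiding the whole window 4..5 is ordered, any other is concurrent
e1 [1,7]: concurrent
e2 [2,3]: before
e4 [6,8]: after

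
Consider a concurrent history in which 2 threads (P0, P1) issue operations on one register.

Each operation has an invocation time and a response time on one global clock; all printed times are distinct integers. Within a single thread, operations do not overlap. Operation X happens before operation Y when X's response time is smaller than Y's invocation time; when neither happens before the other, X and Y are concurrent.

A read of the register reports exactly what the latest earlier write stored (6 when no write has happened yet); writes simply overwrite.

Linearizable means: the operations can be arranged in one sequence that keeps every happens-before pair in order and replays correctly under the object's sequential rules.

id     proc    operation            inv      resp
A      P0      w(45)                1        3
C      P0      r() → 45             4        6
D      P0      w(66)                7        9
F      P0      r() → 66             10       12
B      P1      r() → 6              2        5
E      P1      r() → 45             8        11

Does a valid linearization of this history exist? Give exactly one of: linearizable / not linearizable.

linearizable

a witness: B, A, C, E, D, F
after step 1 (B r() → 6): value 6
after step 2 (A w(45)): value 45
after step 3 (C r() → 45): value 45
after step 4 (E r() → 45): value 45
after step 5 (D w(66)): value 66
after step 6 (F r() → 66): value 66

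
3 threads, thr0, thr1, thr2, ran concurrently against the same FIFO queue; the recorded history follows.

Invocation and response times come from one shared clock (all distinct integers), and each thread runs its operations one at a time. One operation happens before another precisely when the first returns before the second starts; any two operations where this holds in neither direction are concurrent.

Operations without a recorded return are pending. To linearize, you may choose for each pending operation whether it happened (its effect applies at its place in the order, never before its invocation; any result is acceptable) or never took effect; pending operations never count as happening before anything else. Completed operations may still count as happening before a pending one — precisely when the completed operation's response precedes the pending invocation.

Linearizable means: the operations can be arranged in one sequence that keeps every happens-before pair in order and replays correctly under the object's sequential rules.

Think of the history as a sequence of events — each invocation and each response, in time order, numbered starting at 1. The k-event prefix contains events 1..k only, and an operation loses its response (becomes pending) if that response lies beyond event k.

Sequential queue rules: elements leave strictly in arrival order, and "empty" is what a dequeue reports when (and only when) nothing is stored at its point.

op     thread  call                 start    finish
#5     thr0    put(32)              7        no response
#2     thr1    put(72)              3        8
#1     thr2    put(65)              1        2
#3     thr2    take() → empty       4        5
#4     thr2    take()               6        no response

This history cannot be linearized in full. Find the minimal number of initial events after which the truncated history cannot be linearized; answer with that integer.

5

events 1..4 are linearizable; a witness order is #1:
after step 1 (#1 put(65)): queue <65>
with event 5 included (#3 responding at time 5), all real-time-consistent orders fail
completion choices over the 1 pending operation (#2) were checked; none helps
take #1, #3 (pending dropped): step 2 already fails, because #3 take() → empty cannot occur there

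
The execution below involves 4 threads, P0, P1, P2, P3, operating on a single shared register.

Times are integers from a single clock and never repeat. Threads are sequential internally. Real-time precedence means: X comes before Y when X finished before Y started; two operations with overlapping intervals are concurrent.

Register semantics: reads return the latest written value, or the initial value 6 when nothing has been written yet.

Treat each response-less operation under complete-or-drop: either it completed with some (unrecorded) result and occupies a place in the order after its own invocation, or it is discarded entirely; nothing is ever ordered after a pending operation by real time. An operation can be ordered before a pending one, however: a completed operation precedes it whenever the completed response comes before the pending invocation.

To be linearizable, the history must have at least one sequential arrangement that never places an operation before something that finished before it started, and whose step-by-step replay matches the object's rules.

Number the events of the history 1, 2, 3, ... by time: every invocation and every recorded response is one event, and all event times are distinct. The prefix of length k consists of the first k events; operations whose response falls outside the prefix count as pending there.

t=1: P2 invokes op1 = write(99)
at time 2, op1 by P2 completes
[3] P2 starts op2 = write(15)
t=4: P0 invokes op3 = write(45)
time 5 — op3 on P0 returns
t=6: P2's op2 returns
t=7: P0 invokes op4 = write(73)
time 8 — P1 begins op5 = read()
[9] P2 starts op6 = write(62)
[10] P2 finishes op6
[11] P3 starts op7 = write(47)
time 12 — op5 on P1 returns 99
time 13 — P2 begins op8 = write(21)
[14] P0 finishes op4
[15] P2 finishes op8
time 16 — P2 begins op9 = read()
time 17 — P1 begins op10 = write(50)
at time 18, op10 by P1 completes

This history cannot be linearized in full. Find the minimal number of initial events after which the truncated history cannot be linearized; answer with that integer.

12

events 1..11 are still linearizable — one witness is op1, op2, op3, op4, op5, op6:
step 1: op1 write(99) — value 99
step 2: op2 write(15) — value 15
step 3: op3 write(45) — value 45
step 4: op4 write(73) (pending, included) — value 73
step 5: op5 read() (pending, included) — value 73
step 6: op6 write(62) — value 62
at event 12 (op5's time-12 response) nothing linearizes any more
including or dropping the 2 pending operations (op4, op7) in any combination fails
one such order, op1, op2, op3, op5, op6 (pending dropped), breaks at step 4 where op5 read() → 99 is illegal
one such order, op1, op2, op3, op6, op5 (pending dropped), breaks at step 5 where op5 read() → 99 is illegal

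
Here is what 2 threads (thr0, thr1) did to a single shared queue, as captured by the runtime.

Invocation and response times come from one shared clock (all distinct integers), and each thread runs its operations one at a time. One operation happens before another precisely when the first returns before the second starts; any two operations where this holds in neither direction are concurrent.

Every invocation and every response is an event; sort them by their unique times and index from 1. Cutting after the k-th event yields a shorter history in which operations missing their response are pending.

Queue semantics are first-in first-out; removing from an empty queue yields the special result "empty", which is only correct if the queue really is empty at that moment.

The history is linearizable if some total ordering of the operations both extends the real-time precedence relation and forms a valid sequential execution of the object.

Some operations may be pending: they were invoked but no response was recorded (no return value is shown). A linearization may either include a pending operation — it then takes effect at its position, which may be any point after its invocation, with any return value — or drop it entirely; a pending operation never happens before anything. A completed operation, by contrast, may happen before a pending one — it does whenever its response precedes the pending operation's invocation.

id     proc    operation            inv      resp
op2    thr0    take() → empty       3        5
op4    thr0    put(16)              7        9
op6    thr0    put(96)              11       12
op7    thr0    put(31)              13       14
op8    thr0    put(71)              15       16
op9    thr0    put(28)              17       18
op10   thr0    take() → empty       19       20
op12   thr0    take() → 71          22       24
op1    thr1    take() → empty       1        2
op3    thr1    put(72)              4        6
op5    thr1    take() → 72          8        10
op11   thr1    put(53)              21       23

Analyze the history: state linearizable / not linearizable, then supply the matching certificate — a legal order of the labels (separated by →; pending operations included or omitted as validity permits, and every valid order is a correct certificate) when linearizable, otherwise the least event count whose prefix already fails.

not linearizable — minimal violating prefix: 20 events

already the first 20 events (up to op10's response at time 20) admit no linearization; the first 19 still do
all 4 real-time-respecting orders fail — 10 completed queue operations, no legal replay
for example op1, op2, op3, op4, op5, op6, op7, op8, op9, op10 fails at step 10: op10 take() → empty is not legal there
for example op1, op2, op3, op5, op4, op6, op7, op8, op9, op10 fails at step 10: op10 take() → empty is not legal there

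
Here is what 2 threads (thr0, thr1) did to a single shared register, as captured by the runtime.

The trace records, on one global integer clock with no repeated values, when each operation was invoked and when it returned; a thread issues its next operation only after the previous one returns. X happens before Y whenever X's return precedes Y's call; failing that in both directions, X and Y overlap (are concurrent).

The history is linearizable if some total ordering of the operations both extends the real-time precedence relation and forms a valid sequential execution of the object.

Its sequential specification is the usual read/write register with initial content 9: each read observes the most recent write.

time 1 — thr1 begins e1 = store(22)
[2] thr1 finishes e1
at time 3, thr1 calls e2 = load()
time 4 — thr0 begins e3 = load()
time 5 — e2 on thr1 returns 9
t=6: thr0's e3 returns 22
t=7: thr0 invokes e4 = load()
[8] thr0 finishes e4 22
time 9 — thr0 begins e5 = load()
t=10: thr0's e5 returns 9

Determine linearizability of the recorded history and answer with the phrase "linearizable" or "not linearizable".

events 1..4 are fine; event 5 — the response of e2 at time 5 — makes the prefix non-linearizable
a single order respects real time; the 2 completed register operations fail replay along it
no escape via the 1 pending operation (e3): every completion choice fails
take e1, e2 (pending dropped): step 2 already fails, because e2 load() → 9 cannot occur there

not linearizable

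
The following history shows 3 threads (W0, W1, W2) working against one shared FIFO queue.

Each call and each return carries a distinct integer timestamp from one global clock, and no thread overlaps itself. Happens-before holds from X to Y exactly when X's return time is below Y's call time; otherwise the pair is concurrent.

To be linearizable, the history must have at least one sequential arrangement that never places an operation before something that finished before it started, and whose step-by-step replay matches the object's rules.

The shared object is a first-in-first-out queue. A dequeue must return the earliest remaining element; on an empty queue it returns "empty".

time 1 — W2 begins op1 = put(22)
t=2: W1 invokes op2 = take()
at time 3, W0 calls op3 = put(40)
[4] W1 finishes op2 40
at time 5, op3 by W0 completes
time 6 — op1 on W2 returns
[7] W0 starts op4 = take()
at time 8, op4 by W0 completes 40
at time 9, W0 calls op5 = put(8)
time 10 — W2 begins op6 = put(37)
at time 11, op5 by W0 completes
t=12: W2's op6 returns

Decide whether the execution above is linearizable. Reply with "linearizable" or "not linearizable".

already the first 8 events (up to op4's response at time 8) admit no linearization; the first 7 still do
4 completed operations, 6 real-time-consistent orders — every FIFO queue replay fails
take op1, op2, op3, op4: step 2 already fails, because op2 take() → 40 cannot occur there
take op1, op3, op2, op4: step 3 already fails, because op2 take() → 40 cannot occur there

not linearizable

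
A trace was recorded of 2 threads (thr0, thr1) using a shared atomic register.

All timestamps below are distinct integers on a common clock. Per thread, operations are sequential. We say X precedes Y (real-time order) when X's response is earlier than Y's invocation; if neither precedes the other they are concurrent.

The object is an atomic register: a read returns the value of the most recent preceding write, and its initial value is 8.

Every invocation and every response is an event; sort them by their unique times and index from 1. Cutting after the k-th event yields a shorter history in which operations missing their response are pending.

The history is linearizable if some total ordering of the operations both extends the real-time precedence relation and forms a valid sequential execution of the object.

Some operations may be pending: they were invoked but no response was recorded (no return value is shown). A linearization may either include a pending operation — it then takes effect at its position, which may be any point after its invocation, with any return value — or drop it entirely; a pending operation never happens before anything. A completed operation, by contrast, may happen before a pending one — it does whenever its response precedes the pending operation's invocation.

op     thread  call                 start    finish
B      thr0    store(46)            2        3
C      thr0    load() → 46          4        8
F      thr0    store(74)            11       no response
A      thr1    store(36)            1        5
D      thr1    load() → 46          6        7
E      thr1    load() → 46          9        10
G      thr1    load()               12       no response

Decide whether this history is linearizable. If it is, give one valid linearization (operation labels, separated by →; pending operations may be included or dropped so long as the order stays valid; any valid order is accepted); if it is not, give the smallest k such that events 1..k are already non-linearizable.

linearizable — witness: A → B → C → D → E

1. A store(36), leaving value 36
2. B store(46), leaving value 46
3. C load() → 46, leaving value 46
4. D load() → 46, leaving value 46
5. E load() → 46, leaving value 46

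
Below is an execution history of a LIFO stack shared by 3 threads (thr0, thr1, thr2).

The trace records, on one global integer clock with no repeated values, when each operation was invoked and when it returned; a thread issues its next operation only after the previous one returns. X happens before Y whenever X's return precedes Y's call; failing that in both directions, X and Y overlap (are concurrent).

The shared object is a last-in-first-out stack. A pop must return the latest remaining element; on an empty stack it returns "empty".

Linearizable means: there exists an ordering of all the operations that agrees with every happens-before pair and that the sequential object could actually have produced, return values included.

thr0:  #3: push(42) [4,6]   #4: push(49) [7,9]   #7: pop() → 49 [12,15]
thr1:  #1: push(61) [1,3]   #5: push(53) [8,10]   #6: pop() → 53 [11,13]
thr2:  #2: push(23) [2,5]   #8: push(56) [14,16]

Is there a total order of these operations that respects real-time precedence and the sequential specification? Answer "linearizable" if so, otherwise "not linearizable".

linearizable

one valid linearization: #1, #2, #3, #4, #5, #6, #7, #8
1. #1 push(61), leaving stack <61>
2. #2 push(23), leaving stack <61,23>
3. #3 push(42), leaving stack <61,23,42>
4. #4 push(49), leaving stack <61,23,42,49>
5. #5 push(53), leaving stack <61,23,42,49,53>
6. #6 pop() → 53, leaving stack <61,23,42,49>
7. #7 pop() → 49, leaving stack <61,23,42>
8. #8 push(56), leaving stack <61,23,42,56>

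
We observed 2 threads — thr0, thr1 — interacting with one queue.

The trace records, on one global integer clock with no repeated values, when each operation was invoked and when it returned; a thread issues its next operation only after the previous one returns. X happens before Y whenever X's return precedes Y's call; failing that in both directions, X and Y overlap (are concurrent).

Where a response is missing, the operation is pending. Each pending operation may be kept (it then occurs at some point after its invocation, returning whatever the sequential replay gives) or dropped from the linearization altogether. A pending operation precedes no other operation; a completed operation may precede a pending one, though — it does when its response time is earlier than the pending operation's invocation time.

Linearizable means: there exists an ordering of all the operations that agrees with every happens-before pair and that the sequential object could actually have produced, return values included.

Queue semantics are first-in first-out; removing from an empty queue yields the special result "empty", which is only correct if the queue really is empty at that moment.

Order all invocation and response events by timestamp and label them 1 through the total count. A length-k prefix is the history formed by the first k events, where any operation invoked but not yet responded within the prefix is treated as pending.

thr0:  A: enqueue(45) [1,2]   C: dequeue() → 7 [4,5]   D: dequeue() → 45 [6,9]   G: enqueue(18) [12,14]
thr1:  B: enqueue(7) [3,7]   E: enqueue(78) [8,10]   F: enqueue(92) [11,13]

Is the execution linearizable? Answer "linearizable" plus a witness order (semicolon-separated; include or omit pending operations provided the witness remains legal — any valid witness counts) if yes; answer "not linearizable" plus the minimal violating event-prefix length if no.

not linearizable — minimal violating prefix: 5 events

the violation lands at event 5, C's response at time 5: events 1..4 linearize, events 1..5 do not
exhaustive check: the 2 completed queue ops admit one real-time order; illegal
include/drop combinations of the 1 pending operation (B) were all tried; none helps
e.g. A, C (pending dropped): illegal at step 2, since C dequeue() → 7 cannot apply there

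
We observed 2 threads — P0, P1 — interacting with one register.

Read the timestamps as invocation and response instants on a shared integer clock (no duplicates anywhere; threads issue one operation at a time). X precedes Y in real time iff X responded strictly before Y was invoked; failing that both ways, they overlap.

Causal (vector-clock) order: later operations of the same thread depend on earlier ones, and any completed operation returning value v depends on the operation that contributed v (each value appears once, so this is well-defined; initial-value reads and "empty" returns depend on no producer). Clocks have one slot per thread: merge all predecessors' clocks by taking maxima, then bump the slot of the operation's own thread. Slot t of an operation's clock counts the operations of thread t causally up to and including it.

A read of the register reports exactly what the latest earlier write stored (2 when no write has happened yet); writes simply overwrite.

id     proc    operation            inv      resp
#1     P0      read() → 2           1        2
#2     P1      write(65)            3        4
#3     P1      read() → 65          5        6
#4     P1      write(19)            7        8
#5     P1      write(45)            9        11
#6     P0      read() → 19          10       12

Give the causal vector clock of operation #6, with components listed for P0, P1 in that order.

(2, 3)

#2 (invocation 3): nothing precedes it; P1's component alone gives (0, 1)
#1 (invocation 1): nothing precedes it; P0's component alone gives (1, 0)
invoked at 5, #3 merges VC(#2)=(0, 1) and bumps P1's slot → (0, 2)
invoked at 7, #4 merges VC(#3)=(0, 2) and bumps P1's slot → (0, 3)
invoked at 9, #5 merges VC(#4)=(0, 3) and bumps P1's slot → (0, 4)
invoked at 10, #6 merges VC(#1)=(1, 0), VC(#4)=(0, 3) and bumps P0's slot → (2, 3)
target: VC(#6) = (2, 3)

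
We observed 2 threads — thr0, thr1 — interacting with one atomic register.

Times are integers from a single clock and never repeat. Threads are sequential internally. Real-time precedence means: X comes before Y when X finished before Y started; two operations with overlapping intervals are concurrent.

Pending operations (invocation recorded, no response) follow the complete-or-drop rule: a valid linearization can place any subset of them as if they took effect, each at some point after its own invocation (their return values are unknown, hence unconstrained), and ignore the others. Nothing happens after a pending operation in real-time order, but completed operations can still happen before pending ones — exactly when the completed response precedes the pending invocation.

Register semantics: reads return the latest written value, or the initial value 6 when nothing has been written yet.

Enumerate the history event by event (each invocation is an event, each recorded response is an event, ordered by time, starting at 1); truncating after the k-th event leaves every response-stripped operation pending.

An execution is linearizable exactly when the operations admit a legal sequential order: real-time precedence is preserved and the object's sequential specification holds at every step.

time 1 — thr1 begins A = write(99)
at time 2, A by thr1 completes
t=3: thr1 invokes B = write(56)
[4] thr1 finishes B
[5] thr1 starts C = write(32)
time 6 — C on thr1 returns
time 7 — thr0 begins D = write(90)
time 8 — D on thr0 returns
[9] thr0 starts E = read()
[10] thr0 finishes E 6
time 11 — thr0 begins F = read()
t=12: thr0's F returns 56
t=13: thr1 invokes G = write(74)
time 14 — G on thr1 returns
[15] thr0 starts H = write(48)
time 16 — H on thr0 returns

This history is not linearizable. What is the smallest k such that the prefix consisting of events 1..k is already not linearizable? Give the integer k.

10

events 1..9 are linearizable; a witness order is A, B, C, D:
1. A write(99), leaving value 99
2. B write(56), leaving value 56
3. C write(32), leaving value 32
4. D write(90), leaving value 90
adding event 10 (E responds at 10) leaves no legal real-time order
take A, B, C, D, E: step 5 already fails, because E read() → 6 cannot occur there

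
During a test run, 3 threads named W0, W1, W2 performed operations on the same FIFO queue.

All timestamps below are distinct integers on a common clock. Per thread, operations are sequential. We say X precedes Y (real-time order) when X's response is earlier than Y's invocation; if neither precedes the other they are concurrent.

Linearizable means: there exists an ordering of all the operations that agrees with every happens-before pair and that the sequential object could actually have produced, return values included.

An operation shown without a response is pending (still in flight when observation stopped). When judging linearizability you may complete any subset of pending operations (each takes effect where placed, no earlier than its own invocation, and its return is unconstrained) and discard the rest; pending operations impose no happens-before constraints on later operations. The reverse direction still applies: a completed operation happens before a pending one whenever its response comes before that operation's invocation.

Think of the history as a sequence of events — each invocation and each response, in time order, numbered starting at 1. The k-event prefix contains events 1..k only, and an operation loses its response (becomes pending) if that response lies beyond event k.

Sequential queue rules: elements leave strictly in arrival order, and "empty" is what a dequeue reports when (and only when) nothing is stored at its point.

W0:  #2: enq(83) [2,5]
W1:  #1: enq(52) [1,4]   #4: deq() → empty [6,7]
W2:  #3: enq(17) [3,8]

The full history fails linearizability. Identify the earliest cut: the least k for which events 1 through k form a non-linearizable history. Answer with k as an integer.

events 1..6 are still linearizable — one witness is #1, #2:
step 1: #1 enq(52) — queue <52>
step 2: #2 enq(83) — queue <52,83>
event 7 — #4's response, time 7 — after it, nothing linearizes
include/drop combinations of the 1 pending operation (#3) were all tried; none helps
for example #1, #2, #4 (pending dropped) fails at step 3: #4 deq() → empty is not legal there
for example #2, #1, #4 (pending dropped) fails at step 3: #4 deq() → empty is not legal there

7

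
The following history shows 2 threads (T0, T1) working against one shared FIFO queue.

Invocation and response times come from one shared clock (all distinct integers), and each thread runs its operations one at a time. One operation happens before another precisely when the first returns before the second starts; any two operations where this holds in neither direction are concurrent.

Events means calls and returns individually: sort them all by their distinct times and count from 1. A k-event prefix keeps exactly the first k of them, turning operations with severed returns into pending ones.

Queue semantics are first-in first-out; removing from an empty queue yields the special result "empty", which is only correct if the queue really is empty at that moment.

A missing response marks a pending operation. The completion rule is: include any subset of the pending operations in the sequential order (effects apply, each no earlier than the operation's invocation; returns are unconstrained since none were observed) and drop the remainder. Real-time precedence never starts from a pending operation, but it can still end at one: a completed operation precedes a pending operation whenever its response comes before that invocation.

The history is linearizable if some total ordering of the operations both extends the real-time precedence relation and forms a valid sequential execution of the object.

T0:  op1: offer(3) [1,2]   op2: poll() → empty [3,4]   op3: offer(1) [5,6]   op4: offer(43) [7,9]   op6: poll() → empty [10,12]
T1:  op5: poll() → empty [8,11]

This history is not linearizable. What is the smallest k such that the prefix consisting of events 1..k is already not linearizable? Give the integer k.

events 1..3 are linearizable; a witness order is op1:
step 1: op1 offer(3) — queue <3>
adding event 4 (op2 responds at 4) leaves no legal real-time order
one such order, op1, op2, breaks at step 2 where op2 poll() → empty is illegal

4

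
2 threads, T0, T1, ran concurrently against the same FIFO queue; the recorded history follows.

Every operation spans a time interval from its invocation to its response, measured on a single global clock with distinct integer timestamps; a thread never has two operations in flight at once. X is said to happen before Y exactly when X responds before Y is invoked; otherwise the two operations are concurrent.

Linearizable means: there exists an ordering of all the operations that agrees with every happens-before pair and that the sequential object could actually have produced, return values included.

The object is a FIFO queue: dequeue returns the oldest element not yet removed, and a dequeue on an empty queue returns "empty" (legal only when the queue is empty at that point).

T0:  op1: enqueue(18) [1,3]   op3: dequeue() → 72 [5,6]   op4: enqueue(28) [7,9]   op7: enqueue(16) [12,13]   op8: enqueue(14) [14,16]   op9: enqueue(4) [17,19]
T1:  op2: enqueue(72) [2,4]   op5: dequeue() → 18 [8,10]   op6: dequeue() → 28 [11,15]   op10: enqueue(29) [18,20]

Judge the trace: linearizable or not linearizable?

linearizable

one valid linearization: op2, op1, op3, op4, op5, op6, op7, op8, op9, op10
after step 1 (op2 enqueue(72)): queue <72>
after step 2 (op1 enqueue(18)): queue <72,18>
after step 3 (op3 dequeue() → 72): queue <18>
after step 4 (op4 enqueue(28)): queue <18,28>
after step 5 (op5 dequeue() → 18): queue <28>
after step 6 (op6 dequeue() → 28): queue <>
after step 7 (op7 enqueue(16)): queue <16>
after step 8 (op8 enqueue(14)): queue <16,14>
after step 9 (op9 enqueue(4)): queue <16,14,4>
after step 10 (op10 enqueue(29)): queue <16,14,4,29>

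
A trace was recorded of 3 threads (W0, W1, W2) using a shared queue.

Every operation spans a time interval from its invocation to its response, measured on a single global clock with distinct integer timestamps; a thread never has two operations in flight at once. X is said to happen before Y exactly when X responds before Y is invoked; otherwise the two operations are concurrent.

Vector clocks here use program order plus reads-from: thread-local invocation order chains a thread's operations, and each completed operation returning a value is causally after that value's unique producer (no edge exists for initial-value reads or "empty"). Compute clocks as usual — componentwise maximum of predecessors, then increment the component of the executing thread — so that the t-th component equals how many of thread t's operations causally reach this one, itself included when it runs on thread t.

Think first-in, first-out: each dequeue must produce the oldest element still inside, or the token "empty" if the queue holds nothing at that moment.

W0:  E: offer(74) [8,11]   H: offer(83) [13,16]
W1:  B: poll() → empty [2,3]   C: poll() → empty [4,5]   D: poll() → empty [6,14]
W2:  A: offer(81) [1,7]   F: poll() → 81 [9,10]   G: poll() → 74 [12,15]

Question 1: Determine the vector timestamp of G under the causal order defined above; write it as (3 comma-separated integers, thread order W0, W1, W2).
Answer: (1, 0, 3)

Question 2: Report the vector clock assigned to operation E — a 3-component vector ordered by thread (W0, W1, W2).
Answer: (1, 0, 0)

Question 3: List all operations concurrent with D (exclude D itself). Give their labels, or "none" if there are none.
Answer: A, E, F, G, H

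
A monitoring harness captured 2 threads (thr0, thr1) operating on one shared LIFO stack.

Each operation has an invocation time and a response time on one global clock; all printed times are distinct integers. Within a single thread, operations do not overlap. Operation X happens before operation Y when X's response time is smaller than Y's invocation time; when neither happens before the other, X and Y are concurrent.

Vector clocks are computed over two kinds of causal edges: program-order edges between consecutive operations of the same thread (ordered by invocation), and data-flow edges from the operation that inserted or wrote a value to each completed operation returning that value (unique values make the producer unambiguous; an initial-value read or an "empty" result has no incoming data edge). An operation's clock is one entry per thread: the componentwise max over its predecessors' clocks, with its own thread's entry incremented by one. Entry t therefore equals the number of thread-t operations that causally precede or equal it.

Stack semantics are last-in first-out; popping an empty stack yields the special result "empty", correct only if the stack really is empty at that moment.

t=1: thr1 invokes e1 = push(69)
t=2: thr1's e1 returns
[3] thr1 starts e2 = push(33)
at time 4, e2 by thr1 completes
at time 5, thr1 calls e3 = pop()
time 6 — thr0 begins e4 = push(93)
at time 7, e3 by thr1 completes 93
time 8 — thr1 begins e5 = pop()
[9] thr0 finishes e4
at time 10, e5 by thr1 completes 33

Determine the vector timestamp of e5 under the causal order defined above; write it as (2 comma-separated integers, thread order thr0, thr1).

e1 (invocation 1): nothing precedes it; thr1's component alone gives (0, 1)
e4 (invocation 6): nothing precedes it; thr0's component alone gives (1, 0)
from VC(e1)=(0, 1), e2 (invoked 3) maxes components and bumps thr1 → (0, 2)
from VC(e2)=(0, 2), VC(e4)=(1, 0), e3 (invoked 5) maxes components and bumps thr1 → (1, 3)
from VC(e2)=(0, 2), VC(e3)=(1, 3), e5 (invoked 8) maxes components and bumps thr1 → (1, 4)
target: VC(e5) = (1, 4)

(1, 4)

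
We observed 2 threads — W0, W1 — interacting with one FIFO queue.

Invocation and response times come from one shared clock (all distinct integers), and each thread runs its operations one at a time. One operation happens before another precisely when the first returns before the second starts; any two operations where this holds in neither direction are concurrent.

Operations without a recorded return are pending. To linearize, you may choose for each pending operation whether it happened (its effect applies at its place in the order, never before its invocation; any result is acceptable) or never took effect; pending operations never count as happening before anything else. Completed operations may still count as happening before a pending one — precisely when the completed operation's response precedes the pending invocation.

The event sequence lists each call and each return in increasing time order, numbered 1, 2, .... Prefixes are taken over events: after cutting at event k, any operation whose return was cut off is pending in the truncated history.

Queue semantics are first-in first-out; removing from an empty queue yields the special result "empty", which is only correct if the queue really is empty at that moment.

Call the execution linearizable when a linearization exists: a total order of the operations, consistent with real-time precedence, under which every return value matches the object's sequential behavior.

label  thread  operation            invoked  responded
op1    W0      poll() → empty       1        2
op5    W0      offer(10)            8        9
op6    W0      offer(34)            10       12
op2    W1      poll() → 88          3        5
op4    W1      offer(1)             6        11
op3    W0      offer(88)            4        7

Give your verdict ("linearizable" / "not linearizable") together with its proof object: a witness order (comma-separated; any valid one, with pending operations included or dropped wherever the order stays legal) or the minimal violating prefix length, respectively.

after step 1 (op1 poll() → empty): queue <>
after step 2 (op3 offer(88)): queue <88>
after step 3 (op2 poll() → 88): queue <>
after step 4 (op4 offer(1)): queue <1>
after step 5 (op5 offer(10)): queue <1,10>
after step 6 (op6 offer(34)): queue <1,10,34>

linearizable — witness: op1, op3, op2, op4, op5, op6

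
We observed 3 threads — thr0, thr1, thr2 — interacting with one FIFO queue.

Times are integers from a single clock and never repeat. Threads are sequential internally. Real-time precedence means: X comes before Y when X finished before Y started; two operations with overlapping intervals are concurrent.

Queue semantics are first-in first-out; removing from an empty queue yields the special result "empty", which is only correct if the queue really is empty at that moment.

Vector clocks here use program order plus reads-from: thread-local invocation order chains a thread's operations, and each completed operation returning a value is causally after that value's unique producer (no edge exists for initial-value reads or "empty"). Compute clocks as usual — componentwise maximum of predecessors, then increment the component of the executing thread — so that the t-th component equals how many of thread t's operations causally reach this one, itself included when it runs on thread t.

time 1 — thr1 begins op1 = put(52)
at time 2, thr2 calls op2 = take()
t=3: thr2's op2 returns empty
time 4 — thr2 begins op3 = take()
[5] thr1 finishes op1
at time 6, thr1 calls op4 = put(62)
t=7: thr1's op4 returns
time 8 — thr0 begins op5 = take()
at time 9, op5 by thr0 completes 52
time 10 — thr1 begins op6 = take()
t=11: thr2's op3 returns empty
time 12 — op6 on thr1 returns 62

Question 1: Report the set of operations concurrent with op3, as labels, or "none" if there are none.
Answer: op1, op4, op5, op6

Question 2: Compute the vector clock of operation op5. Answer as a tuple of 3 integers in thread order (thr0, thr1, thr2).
Answer: (1, 1, 0)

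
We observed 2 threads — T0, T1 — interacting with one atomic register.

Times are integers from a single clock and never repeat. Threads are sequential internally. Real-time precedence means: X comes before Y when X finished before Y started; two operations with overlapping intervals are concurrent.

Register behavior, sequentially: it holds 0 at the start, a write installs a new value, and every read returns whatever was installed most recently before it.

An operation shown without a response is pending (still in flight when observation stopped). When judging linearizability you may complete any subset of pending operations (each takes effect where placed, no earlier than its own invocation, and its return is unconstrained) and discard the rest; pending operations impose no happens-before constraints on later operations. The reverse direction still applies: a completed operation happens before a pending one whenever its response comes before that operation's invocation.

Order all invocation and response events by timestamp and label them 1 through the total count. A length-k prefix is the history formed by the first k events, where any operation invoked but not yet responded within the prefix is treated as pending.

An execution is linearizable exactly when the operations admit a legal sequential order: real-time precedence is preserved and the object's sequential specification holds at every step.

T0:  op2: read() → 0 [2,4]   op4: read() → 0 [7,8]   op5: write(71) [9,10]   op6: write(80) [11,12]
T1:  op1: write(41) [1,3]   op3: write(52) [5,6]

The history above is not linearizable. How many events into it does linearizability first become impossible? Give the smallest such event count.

events 1..7 are still linearizable — one witness is op2, op1, op3:
after step 1 (op2 read() → 0): value 0
after step 2 (op1 write(41)): value 41
after step 3 (op3 write(52)): value 52
with event 8 included (op4 responding at time 8), all real-time-consistent orders fail
e.g. op1, op2, op3, op4: illegal at step 2, since op2 read() → 0 cannot apply there
e.g. op2, op1, op3, op4: illegal at step 4, since op4 read() → 0 cannot apply there

8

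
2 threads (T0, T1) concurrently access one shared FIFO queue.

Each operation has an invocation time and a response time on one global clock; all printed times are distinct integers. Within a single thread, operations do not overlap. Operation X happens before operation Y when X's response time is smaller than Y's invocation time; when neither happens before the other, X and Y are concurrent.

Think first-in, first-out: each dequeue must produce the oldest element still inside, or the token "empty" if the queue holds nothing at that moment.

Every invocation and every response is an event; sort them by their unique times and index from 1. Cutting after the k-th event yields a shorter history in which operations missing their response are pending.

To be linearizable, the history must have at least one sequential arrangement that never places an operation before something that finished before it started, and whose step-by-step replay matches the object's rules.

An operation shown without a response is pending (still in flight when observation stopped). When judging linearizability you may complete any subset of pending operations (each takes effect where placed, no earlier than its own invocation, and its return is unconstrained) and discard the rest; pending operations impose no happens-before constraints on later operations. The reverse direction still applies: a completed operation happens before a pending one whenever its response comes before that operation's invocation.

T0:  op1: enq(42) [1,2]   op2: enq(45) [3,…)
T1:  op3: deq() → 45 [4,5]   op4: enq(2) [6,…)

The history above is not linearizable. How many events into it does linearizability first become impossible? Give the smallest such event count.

5

a valid linearization of events 1..4 exists, for instance op1:
step 1: op1 enq(42) — queue <42>
with event 5 included (op3 responding at time 5), all real-time-consistent orders fail
every completion of the 1 pending operation (op2) was checked; none linearizes
take op1, op3 (pending dropped): step 2 already fails, because op3 deq() → 45 cannot occur there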